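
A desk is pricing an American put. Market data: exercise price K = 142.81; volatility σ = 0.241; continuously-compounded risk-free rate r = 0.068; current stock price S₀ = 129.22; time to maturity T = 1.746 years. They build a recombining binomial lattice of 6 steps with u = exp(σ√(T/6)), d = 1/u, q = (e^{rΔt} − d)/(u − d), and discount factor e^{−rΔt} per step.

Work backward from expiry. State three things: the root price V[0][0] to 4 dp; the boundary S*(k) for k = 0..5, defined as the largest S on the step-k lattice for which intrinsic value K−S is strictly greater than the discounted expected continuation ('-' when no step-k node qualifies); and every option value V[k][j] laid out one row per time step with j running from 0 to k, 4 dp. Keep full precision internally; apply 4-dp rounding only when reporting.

Δt=0.29100  u=1.13884  d=0.87809  q=0.54419  discount=0.98041
step 6 (expiry): payoffs max(K−S,0) = 83.5769 65.9879 43.1759 13.5900 0.0000 0.0000 0.0000
step 5: (k=5,j=0): S=67.4567, (K−S)⁺=75.3533, hold=72.5551 ⇒ V=75.3533 exercise | (k=5,j=1): S=87.4877, (K−S)⁺=55.3223, hold=52.5241 ⇒ V=55.3223 exercise | (k=5,j=2): S=113.4668, (K−S)⁺=29.3432, hold=26.5450 ⇒ V=29.3432 exercise | (k=5,j=3): S=147.1603, (K−S)⁺=0.0000, hold=6.0731 ⇒ V=6.0731 continue | (k=5,j=4): S=190.8589, (K−S)⁺=0.0000, hold=0.0000 ⇒ V=0.0000 continue | (k=5,j=5): S=247.5337, (K−S)⁺=0.0000, hold=0.0000 ⇒ V=0.0000 continue  boundary S*=113.4668
step 4: (k=4,j=0): S=76.8221, (K−S)⁺=65.9879, hold=63.1898 ⇒ V=65.9879 exercise | (k=4,j=1): S=99.6341, (K−S)⁺=43.1759, hold=40.3778 ⇒ V=43.1759 exercise | (k=4,j=2): S=129.2200, (K−S)⁺=13.5900, hold=16.3530 ⇒ V=16.3530 continue | (k=4,j=3): S=167.5913, (K−S)⁺=0.0000, hold=2.7139 ⇒ V=2.7139 continue | (k=4,j=4): S=217.3569, (K−S)⁺=0.0000, hold=0.0000 ⇒ V=0.0000 continue  boundary S*=99.6341
step 3: (k=3,j=0): S=87.4877, (K−S)⁺=55.3223, hold=52.5241 ⇒ V=55.3223 exercise | (k=3,j=1): S=113.4668, (K−S)⁺=29.3432, hold=28.0192 ⇒ V=29.3432 exercise | (k=3,j=2): S=147.1603, (K−S)⁺=0.0000, hold=8.7558 ⇒ V=8.7558 continue | (k=3,j=3): S=190.8589, (K−S)⁺=0.0000, hold=1.2128 ⇒ V=1.2128 continue  boundary S*=113.4668
step 2: (k=2,j=0): S=99.6341, (K−S)⁺=43.1759, hold=40.3778 ⇒ V=43.1759 exercise | (k=2,j=1): S=129.2200, (K−S)⁺=13.5900, hold=17.7843 ⇒ V=17.7843 continue | (k=2,j=2): S=167.5913, (K−S)⁺=0.0000, hold=4.5598 ⇒ V=4.5598 continue  boundary S*=99.6341
step 1: (k=1,j=0): S=113.4668, (K−S)⁺=29.3432, hold=28.7828 ⇒ V=29.3432 exercise | (k=1,j=1): S=147.1603, (K−S)⁺=0.0000, hold=10.3802 ⇒ V=10.3802 continue  boundary S*=113.4668
step 0: (k=0,j=0): S=129.2200, (K−S)⁺=13.5900, hold=18.6510 ⇒ V=18.6510 continue  boundary S*=-

price = 18.6510
boundary = - 113.4668 99.6341 113.4668 99.6341 113.4668
tree:
18.6510
29.3432 10.3802
43.1759 17.7843 4.5598
55.3223 29.3432 8.7558 1.2128
65.9879 43.1759 16.3530 2.7139 0.0000
75.3533 55.3223 29.3432 6.0731 0.0000 0.0000
83.5769 65.9879 43.1759 13.5900 0.0000 0.0000 0.0000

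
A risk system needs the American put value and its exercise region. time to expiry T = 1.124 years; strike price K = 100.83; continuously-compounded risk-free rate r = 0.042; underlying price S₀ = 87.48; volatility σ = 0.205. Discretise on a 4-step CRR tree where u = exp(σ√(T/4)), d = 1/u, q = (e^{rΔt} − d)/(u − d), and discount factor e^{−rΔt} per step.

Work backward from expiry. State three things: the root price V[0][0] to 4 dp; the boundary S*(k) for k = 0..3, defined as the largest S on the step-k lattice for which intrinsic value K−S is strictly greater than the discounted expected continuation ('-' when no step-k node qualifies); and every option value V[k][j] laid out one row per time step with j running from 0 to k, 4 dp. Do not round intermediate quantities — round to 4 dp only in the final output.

params: Δt=0.28100 u=1.11479 d=0.89703 q=0.52738 e^(-rΔt)=0.98827
t_4 payoffs: 44.1890 30.4386 13.3500 0.0000 0.0000
t_3: node(3,0) S=63.1430 payoff=37.6870 vs cont=36.5040 → 37.6870 [stop]  node(3,1) S=78.4719 payoff=22.3581 vs cont=21.1751 → 22.3581 [stop]  node(3,2) S=97.5222 payoff=3.3078 vs cont=6.2355 → 6.2355 [wait]  node(3,3) S=121.1971 payoff=0.0000 vs cont=0.0000 → 0.0000 [wait]  ⇒ S*(3)=78.4719
t_2: node(2,0) S=70.3914 payoff=30.4386 vs cont=29.2556 → 30.4386 [stop]  node(2,1) S=87.4800 payoff=13.3500 vs cont=13.6929 → 13.6929 [wait]  node(2,2) S=108.7171 payoff=0.0000 vs cont=2.9125 → 2.9125 [wait]  ⇒ S*(2)=70.3914
t_1: node(1,0) S=78.4719 payoff=22.3581 vs cont=21.3538 → 22.3581 [stop]  node(1,1) S=97.5222 payoff=3.3078 vs cont=7.9136 → 7.9136 [wait]  ⇒ S*(1)=78.4719
t_0: node(0,0) S=87.4800 payoff=13.3500 vs cont=14.5675 → 14.5675 [wait]  ⇒ S*(0)=-

price = 14.5675
boundary = - 78.4719 70.3914 78.4719
tree:
14.5675
22.3581 7.9136
30.4386 13.6929 2.9125
37.6870 22.3581 6.2355 0.0000
44.1890 30.4386 13.3500 0.0000 0.0000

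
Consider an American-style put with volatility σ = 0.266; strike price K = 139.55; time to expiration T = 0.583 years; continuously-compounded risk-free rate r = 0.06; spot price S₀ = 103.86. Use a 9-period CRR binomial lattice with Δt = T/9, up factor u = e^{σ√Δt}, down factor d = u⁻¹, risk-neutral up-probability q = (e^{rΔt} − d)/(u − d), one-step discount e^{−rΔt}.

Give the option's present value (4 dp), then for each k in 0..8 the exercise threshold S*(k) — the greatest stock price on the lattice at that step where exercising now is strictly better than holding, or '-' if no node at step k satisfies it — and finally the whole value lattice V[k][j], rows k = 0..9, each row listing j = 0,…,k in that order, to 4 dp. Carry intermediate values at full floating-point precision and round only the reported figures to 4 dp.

price = 35.6900
boundary = 103.8600 111.1349 103.8600 111.1349 103.8600 111.1349 118.9194 111.1349 118.9194
tree:
35.6900
42.4887 28.4151
48.8423 35.6900 21.3921
54.7801 42.4887 28.4151 14.8562
60.3291 48.8423 35.6900 20.9718 9.1361
65.5149 54.7801 42.4887 28.4151 14.0319 4.5359
70.3613 60.3291 48.8423 35.6900 20.6306 7.8447 1.4145
74.8904 65.5149 54.7801 42.4887 28.4151 13.0821 2.9088 0.0000
79.1230 70.3613 60.3291 48.8423 35.6900 20.6306 5.9818 0.0000 0.0000
83.0785 74.8904 65.5149 54.7801 42.4887 28.4151 12.3009 0.0000 0.0000 0.0000

Δt=0.06478, u=1.07005, d=0.93454, q=0.51182, disc=e^(-rΔt)=0.99612
k=9 terminal: V=max(K-S,0) → 83.0785 74.8904 65.5149 54.7801 42.4887 28.4151 12.3009 0.0000 0.0000 0.0000
k=8: j=0 S=60.4270 intr=79.1230 cont=78.5816 V=79.1230[EX]; j=1 S=69.1887 intr=70.3613 cont=69.8199 V=70.3613[EX]; j=2 S=79.2209 intr=60.3291 cont=59.7878 V=60.3291[EX]; j=3 S=90.7077 intr=48.8423 cont=48.3010 V=48.8423[EX]; j=4 S=103.8600 intr=35.6900 cont=35.1487 V=35.6900[EX]; j=5 S=118.9194 intr=20.6306 cont=20.0893 V=20.6306[EX]; j=6 S=136.1623 intr=3.3877 cont=5.9818 V=5.9818[hold]; j=7 S=155.9054 intr=0.0000 cont=0.0000 V=0.0000[hold]; j=8 S=178.5112 intr=0.0000 cont=0.0000 V=0.0000[hold]  S*(8)=118.9194
k=7: j=0 S=64.6596 intr=74.8904 cont=74.3490 V=74.8904[EX]; j=1 S=74.0351 intr=65.5149 cont=64.9736 V=65.5149[EX]; j=2 S=84.7699 intr=54.7801 cont=54.2387 V=54.7801[EX]; j=3 S=97.0613 intr=42.4887 cont=41.9474 V=42.4887[EX]; j=4 S=111.1349 intr=28.4151 cont=27.8738 V=28.4151[EX]; j=5 S=127.2491 intr=12.3009 cont=13.0821 V=13.0821[hold]; j=6 S=145.6998 intr=0.0000 cont=2.9088 V=2.9088[hold]; j=7 S=166.8258 intr=0.0000 cont=0.0000 V=0.0000[hold]  S*(7)=111.1349
k=6: j=0 S=69.1887 intr=70.3613 cont=69.8199 V=70.3613[EX]; j=1 S=79.2209 intr=60.3291 cont=59.7878 V=60.3291[EX]; j=2 S=90.7077 intr=48.8423 cont=48.3010 V=48.8423[EX]; j=3 S=103.8600 intr=35.6900 cont=35.1487 V=35.6900[EX]; j=4 S=118.9194 intr=20.6306 cont=20.4876 V=20.6306[EX]; j=5 S=136.1623 intr=3.3877 cont=7.8447 V=7.8447[hold]; j=6 S=155.9054 intr=0.0000 cont=1.4145 V=1.4145[hold]  S*(6)=118.9194
k=5: j=0 S=74.0351 intr=65.5149 cont=64.9736 V=65.5149[EX]; j=1 S=84.7699 intr=54.7801 cont=54.2387 V=54.7801[EX]; j=2 S=97.0613 intr=42.4887 cont=41.9474 V=42.4887[EX]; j=3 S=111.1349 intr=28.4151 cont=27.8738 V=28.4151[EX]; j=4 S=127.2491 intr=12.3009 cont=14.0319 V=14.0319[hold]; j=5 S=145.6998 intr=0.0000 cont=4.5359 V=4.5359[hold]  S*(5)=111.1349
k=4: j=0 S=79.2209 intr=60.3291 cont=59.7878 V=60.3291[EX]; j=1 S=90.7077 intr=48.8423 cont=48.3010 V=48.8423[EX]; j=2 S=103.8600 intr=35.6900 cont=35.1487 V=35.6900[EX]; j=3 S=118.9194 intr=20.6306 cont=20.9718 V=20.9718[hold]; j=4 S=136.1623 intr=3.3877 cont=9.1361 V=9.1361[hold]  S*(4)=103.8600
k=3: j=0 S=84.7699 intr=54.7801 cont=54.2387 V=54.7801[EX]; j=1 S=97.0613 intr=42.4887 cont=41.9474 V=42.4887[EX]; j=2 S=111.1349 intr=28.4151 cont=28.0477 V=28.4151[EX]; j=3 S=127.2491 intr=12.3009 cont=14.8562 V=14.8562[hold]  S*(3)=111.1349
k=2: j=0 S=90.7077 intr=48.8423 cont=48.3010 V=48.8423[EX]; j=1 S=103.8600 intr=35.6900 cont=35.1487 V=35.6900[EX]; j=2 S=118.9194 intr=20.6306 cont=21.3921 V=21.3921[hold]  S*(2)=103.8600
k=1: j=0 S=97.0613 intr=42.4887 cont=41.9474 V=42.4887[EX]; j=1 S=111.1349 intr=28.4151 cont=28.2620 V=28.4151[EX]  S*(1)=111.1349
k=0: j=0 S=103.8600 intr=35.6900 cont=35.1487 V=35.6900[EX]  S*(0)=103.8600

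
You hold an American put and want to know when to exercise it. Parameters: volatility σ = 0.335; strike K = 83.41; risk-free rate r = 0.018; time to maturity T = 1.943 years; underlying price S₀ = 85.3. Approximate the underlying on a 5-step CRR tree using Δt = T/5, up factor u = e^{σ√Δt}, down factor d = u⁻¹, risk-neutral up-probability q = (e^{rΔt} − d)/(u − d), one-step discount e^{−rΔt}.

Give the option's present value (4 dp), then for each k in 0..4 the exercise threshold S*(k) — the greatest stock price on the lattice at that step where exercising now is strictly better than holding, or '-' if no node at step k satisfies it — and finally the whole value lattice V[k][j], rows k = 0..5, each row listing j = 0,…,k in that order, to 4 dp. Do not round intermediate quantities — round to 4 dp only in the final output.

price = 14.0679
boundary = - - - 45.5896 56.1772
tree:
14.0679
20.3512 7.0415
28.3912 11.3958 2.1312
37.8204 17.9569 4.0091 0.0000
46.4126 27.2328 7.5415 0.0000 0.0000
53.3854 37.8204 14.1863 0.0000 0.0000 0.0000

Δt=0.38860, u=1.23224, d=0.81153, q=0.46467, disc=e^(-rΔt)=0.99303
k=5 terminal: V=max(K-S,0) → 53.3854 37.8204 14.1863 0.0000 0.0000 0.0000
k=4: j=0 S=36.9974 intr=46.4126 cont=45.8312 V=46.4126[EX]; j=1 S=56.1772 intr=27.2328 cont=26.6514 V=27.2328[EX]; j=2 S=85.3000 intr=0.0000 cont=7.5415 V=7.5415[hold]; j=3 S=129.5203 intr=0.0000 cont=0.0000 V=0.0000[hold]; j=4 S=196.6648 intr=0.0000 cont=0.0000 V=0.0000[hold]  S*(4)=56.1772
k=3: j=0 S=45.5896 intr=37.8204 cont=37.2390 V=37.8204[EX]; j=1 S=69.2237 intr=14.1863 cont=17.9569 V=17.9569[hold]; j=2 S=105.1099 intr=0.0000 cont=4.0091 V=4.0091[hold]; j=3 S=159.5998 intr=0.0000 cont=0.0000 V=0.0000[hold]  S*(3)=45.5896
k=2: j=0 S=56.1772 intr=27.2328 cont=28.3912 V=28.3912[hold]; j=1 S=85.3000 intr=0.0000 cont=11.3958 V=11.3958[hold]; j=2 S=129.5203 intr=0.0000 cont=2.1312 V=2.1312[hold]  S*(2)=-
k=1: j=0 S=69.2237 intr=14.1863 cont=20.3512 V=20.3512[hold]; j=1 S=105.1099 intr=0.0000 cont=7.0415 V=7.0415[hold]  S*(1)=-
k=0: j=0 S=85.3000 intr=0.0000 cont=14.0679 V=14.0679[hold]  S*(0)=-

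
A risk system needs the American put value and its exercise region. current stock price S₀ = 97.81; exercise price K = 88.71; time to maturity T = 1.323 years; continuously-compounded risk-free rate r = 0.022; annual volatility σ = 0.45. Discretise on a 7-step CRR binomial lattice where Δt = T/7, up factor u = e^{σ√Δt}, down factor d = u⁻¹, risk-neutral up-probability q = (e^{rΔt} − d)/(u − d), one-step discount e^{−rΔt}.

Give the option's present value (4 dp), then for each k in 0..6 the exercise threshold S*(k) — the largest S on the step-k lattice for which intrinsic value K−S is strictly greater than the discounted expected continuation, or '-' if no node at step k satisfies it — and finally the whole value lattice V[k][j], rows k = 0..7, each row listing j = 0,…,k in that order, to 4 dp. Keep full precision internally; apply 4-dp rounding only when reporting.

price = 14.1060
boundary = - - - - 44.7232 54.3870 66.1391
tree:
14.1060
19.7106 7.7022
26.7417 11.6950 3.1187
35.0246 17.3309 5.2330 0.6831
43.9868 24.8970 8.6705 1.2745 0.0000
51.9335 34.3230 14.1374 2.3781 0.0000 0.0000
58.4682 43.9868 22.5709 4.4373 0.0000 0.0000 0.0000
63.8418 51.9335 34.3230 8.2795 0.0000 0.0000 0.0000 0.0000

Δt=0.18900  u=1.21608  d=0.82231  q=0.46183  discount=0.99585
step 7 (expiry): payoffs max(K−S,0) = 63.8418 51.9335 34.3230 8.2795 0.0000 0.0000 0.0000 0.0000
step 6: (k=6,j=0): S=30.2418, (K−S)⁺=58.4682, hold=58.1001 ⇒ V=58.4682 exercise | (k=6,j=1): S=44.7232, (K−S)⁺=43.9868, hold=43.6187 ⇒ V=43.9868 exercise | (k=6,j=2): S=66.1391, (K−S)⁺=22.5709, hold=22.2028 ⇒ V=22.5709 exercise | (k=6,j=3): S=97.8100, (K−S)⁺=0.0000, hold=4.4373 ⇒ V=4.4373 continue | (k=6,j=4): S=144.6467, (K−S)⁺=0.0000, hold=0.0000 ⇒ V=0.0000 continue | (k=6,j=5): S=213.9112, (K−S)⁺=0.0000, hold=0.0000 ⇒ V=0.0000 continue | (k=6,j=6): S=316.3434, (K−S)⁺=0.0000, hold=0.0000 ⇒ V=0.0000 continue  boundary S*=66.1391
step 5: (k=5,j=0): S=36.7765, (K−S)⁺=51.9335, hold=51.5654 ⇒ V=51.9335 exercise | (k=5,j=1): S=54.3870, (K−S)⁺=34.3230, hold=33.9549 ⇒ V=34.3230 exercise | (k=5,j=2): S=80.4305, (K−S)⁺=8.2795, hold=14.1374 ⇒ V=14.1374 continue | (k=5,j=3): S=118.9449, (K−S)⁺=0.0000, hold=2.3781 ⇒ V=2.3781 continue | (k=5,j=4): S=175.9021, (K−S)⁺=0.0000, hold=0.0000 ⇒ V=0.0000 continue | (k=5,j=5): S=260.1334, (K−S)⁺=0.0000, hold=0.0000 ⇒ V=0.0000 continue  boundary S*=54.3870
step 4: (k=4,j=0): S=44.7232, (K−S)⁺=43.9868, hold=43.6187 ⇒ V=43.9868 exercise | (k=4,j=1): S=66.1391, (K−S)⁺=22.5709, hold=24.8970 ⇒ V=24.8970 continue | (k=4,j=2): S=97.8100, (K−S)⁺=0.0000, hold=8.6705 ⇒ V=8.6705 continue | (k=4,j=3): S=144.6467, (K−S)⁺=0.0000, hold=1.2745 ⇒ V=1.2745 continue | (k=4,j=4): S=213.9112, (K−S)⁺=0.0000, hold=0.0000 ⇒ V=0.0000 continue  boundary S*=44.7232
step 3: (k=3,j=0): S=54.3870, (K−S)⁺=34.3230, hold=35.0246 ⇒ V=35.0246 continue | (k=3,j=1): S=80.4305, (K−S)⁺=8.2795, hold=17.3309 ⇒ V=17.3309 continue | (k=3,j=2): S=118.9449, (K−S)⁺=0.0000, hold=5.2330 ⇒ V=5.2330 continue | (k=3,j=3): S=175.9021, (K−S)⁺=0.0000, hold=0.6831 ⇒ V=0.6831 continue  boundary S*=-
step 2: (k=2,j=0): S=66.1391, (K−S)⁺=22.5709, hold=26.7417 ⇒ V=26.7417 continue | (k=2,j=1): S=97.8100, (K−S)⁺=0.0000, hold=11.6950 ⇒ V=11.6950 continue | (k=2,j=2): S=144.6467, (K−S)⁺=0.0000, hold=3.1187 ⇒ V=3.1187 continue  boundary S*=-
step 1: (k=1,j=0): S=80.4305, (K−S)⁺=8.2795, hold=19.7106 ⇒ V=19.7106 continue | (k=1,j=1): S=118.9449, (K−S)⁺=0.0000, hold=7.7022 ⇒ V=7.7022 continue  boundary S*=-
step 0: (k=0,j=0): S=97.8100, (K−S)⁺=0.0000, hold=14.1060 ⇒ V=14.1060 continue  boundary S*=-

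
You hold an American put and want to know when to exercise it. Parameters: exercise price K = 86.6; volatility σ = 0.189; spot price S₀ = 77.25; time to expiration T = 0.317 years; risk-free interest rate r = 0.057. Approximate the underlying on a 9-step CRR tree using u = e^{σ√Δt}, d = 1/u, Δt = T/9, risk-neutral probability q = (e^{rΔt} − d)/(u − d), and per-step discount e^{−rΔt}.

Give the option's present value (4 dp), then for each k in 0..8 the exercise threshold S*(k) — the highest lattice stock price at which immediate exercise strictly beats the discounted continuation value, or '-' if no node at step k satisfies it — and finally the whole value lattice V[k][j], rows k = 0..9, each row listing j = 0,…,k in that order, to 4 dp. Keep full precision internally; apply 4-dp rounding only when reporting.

price = 9.3831
boundary = - 74.5579 77.2500 74.5579 77.2500 74.5579 77.2500 80.0393 82.9293
tree:
9.3831
12.0421 6.9597
14.6404 9.3500 4.7753
17.1481 12.0421 6.8078 2.9136
19.5684 14.6404 9.3500 4.4824 1.4737
21.9044 17.1481 12.0421 6.6335 2.5097 0.5209
24.1590 19.5684 14.6404 9.3500 4.1462 1.0055 0.0746
26.3350 21.9044 17.1481 12.0421 6.5607 1.9286 0.1556 0.0000
28.4352 24.1590 19.5684 14.6404 9.3500 3.6707 0.3244 0.0000 0.0000
30.4621 26.3350 21.9044 17.1481 12.0421 6.5607 0.6763 0.0000 0.0000 0.0000

params: Δt=0.03522 u=1.03611 d=0.96515 q=0.51946 e^(-rΔt)=0.99799
t_9 payoffs: 30.4621 26.3350 21.9044 17.1481 12.0421 6.5607 0.6763 0.0000 0.0000 0.0000
t_8: node(8,0) S=58.1648 payoff=28.4352 vs cont=28.2615 → 28.4352 [stop]  node(8,1) S=62.4410 payoff=24.1590 vs cont=23.9853 → 24.1590 [stop]  node(8,2) S=67.0316 payoff=19.5684 vs cont=19.3947 → 19.5684 [stop]  node(8,3) S=71.9596 payoff=14.6404 vs cont=14.4667 → 14.6404 [stop]  node(8,4) S=77.2500 payoff=9.3500 vs cont=9.1763 → 9.3500 [stop]  node(8,5) S=82.9293 payoff=3.6707 vs cont=3.4970 → 3.6707 [stop]  node(8,6) S=89.0261 payoff=0.0000 vs cont=0.3244 → 0.3244 [wait]  node(8,7) S=95.5712 payoff=0.0000 vs cont=0.0000 → 0.0000 [wait]  node(8,8) S=102.5974 payoff=0.0000 vs cont=0.0000 → 0.0000 [wait]  ⇒ S*(8)=82.9293
t_7: node(7,0) S=60.2650 payoff=26.3350 vs cont=26.1613 → 26.3350 [stop]  node(7,1) S=64.6956 payoff=21.9044 vs cont=21.7307 → 21.9044 [stop]  node(7,2) S=69.4519 payoff=17.1481 vs cont=16.9744 → 17.1481 [stop]  node(7,3) S=74.5579 payoff=12.0421 vs cont=11.8684 → 12.0421 [stop]  node(7,4) S=80.0393 payoff=6.5607 vs cont=6.3870 → 6.5607 [stop]  node(7,5) S=85.9237 payoff=0.6763 vs cont=1.9286 → 1.9286 [wait]  node(7,6) S=92.2406 payoff=0.0000 vs cont=0.1556 → 0.1556 [wait]  node(7,7) S=99.0220 payoff=0.0000 vs cont=0.0000 → 0.0000 [wait]  ⇒ S*(7)=80.0393
t_6: node(6,0) S=62.4410 payoff=24.1590 vs cont=23.9853 → 24.1590 [stop]  node(6,1) S=67.0316 payoff=19.5684 vs cont=19.3947 → 19.5684 [stop]  node(6,2) S=71.9596 payoff=14.6404 vs cont=14.4667 → 14.6404 [stop]  node(6,3) S=77.2500 payoff=9.3500 vs cont=9.1763 → 9.3500 [stop]  node(6,4) S=82.9293 payoff=3.6707 vs cont=4.1462 → 4.1462 [wait]  node(6,5) S=89.0261 payoff=0.0000 vs cont=1.0055 → 1.0055 [wait]  node(6,6) S=95.5712 payoff=0.0000 vs cont=0.0746 → 0.0746 [wait]  ⇒ S*(6)=77.2500
t_5: node(5,0) S=64.6956 payoff=21.9044 vs cont=21.7307 → 21.9044 [stop]  node(5,1) S=69.4519 payoff=17.1481 vs cont=16.9744 → 17.1481 [stop]  node(5,2) S=74.5579 payoff=12.0421 vs cont=11.8684 → 12.0421 [stop]  node(5,3) S=80.0393 payoff=6.5607 vs cont=6.6335 → 6.6335 [wait]  node(5,4) S=85.9237 payoff=0.6763 vs cont=2.5097 → 2.5097 [wait]  node(5,5) S=92.2406 payoff=0.0000 vs cont=0.5209 → 0.5209 [wait]  ⇒ S*(5)=74.5579
t_4: node(4,0) S=67.0316 payoff=19.5684 vs cont=19.3947 → 19.5684 [stop]  node(4,1) S=71.9596 payoff=14.6404 vs cont=14.4667 → 14.6404 [stop]  node(4,2) S=77.2500 payoff=9.3500 vs cont=9.2141 → 9.3500 [stop]  node(4,3) S=82.9293 payoff=3.6707 vs cont=4.4824 → 4.4824 [wait]  node(4,4) S=89.0261 payoff=0.0000 vs cont=1.4737 → 1.4737 [wait]  ⇒ S*(4)=77.2500
t_3: node(3,0) S=69.4519 payoff=17.1481 vs cont=16.9744 → 17.1481 [stop]  node(3,1) S=74.5579 payoff=12.0421 vs cont=11.8684 → 12.0421 [stop]  node(3,2) S=80.0393 payoff=6.5607 vs cont=6.8078 → 6.8078 [wait]  node(3,3) S=85.9237 payoff=0.6763 vs cont=2.9136 → 2.9136 [wait]  ⇒ S*(3)=74.5579
t_2: node(2,0) S=71.9596 payoff=14.6404 vs cont=14.4667 → 14.6404 [stop]  node(2,1) S=77.2500 payoff=9.3500 vs cont=9.3044 → 9.3500 [stop]  node(2,2) S=82.9293 payoff=3.6707 vs cont=4.7753 → 4.7753 [wait]  ⇒ S*(2)=77.2500
t_1: node(1,0) S=74.5579 payoff=12.0421 vs cont=11.8684 → 12.0421 [stop]  node(1,1) S=80.0393 payoff=6.5607 vs cont=6.9597 → 6.9597 [wait]  ⇒ S*(1)=74.5579
t_0: node(0,0) S=77.2500 payoff=9.3500 vs cont=9.3831 → 9.3831 [wait]  ⇒ S*(0)=-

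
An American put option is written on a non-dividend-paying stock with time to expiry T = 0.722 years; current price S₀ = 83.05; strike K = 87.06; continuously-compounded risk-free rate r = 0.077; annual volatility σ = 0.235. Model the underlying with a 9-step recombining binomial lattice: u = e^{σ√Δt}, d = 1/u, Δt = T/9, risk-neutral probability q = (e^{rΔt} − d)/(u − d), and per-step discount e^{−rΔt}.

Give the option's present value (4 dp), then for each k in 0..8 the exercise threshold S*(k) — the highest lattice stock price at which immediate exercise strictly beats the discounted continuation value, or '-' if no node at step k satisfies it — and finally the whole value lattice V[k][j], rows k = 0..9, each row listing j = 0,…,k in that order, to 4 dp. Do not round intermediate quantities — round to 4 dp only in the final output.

price = 6.9874
boundary = - - 72.6986 68.0173 72.6986 68.0173 72.6986 77.7021 72.6986
tree:
6.9874
10.1791 4.2373
14.3614 6.5875 2.2016
19.0427 9.9123 3.7148 0.8849
23.4226 14.3614 6.0808 1.6590 0.2084
27.5204 19.0427 9.5791 3.0481 0.4460 0.0000
31.3544 23.4226 14.3614 5.4480 0.9545 0.0000 0.0000
34.9415 27.5204 19.0427 9.3579 2.0428 0.0000 0.0000 0.0000
38.2976 31.3544 23.4226 14.3614 4.3723 0.0000 0.0000 0.0000 0.0000
41.4375 34.9415 27.5204 19.0427 9.3579 0.0000 0.0000 0.0000 0.0000 0.0000

params: Δt=0.08022 u=1.06883 d=0.93561 q=0.52988 e^(-rΔt)=0.99384
t_9 payoffs: 41.4375 34.9415 27.5204 19.0427 9.3579 0.0000 0.0000 0.0000 0.0000 0.0000
t_8: node(8,0) S=48.7624 payoff=38.2976 vs cont=37.7614 → 38.2976 [stop]  node(8,1) S=55.7056 payoff=31.3544 vs cont=30.8183 → 31.3544 [stop]  node(8,2) S=63.6374 payoff=23.4226 vs cont=22.8865 → 23.4226 [stop]  node(8,3) S=72.6986 payoff=14.3614 vs cont=13.8253 → 14.3614 [stop]  node(8,4) S=83.0500 payoff=4.0100 vs cont=4.3723 → 4.3723 [wait]  node(8,5) S=94.8753 payoff=0.0000 vs cont=0.0000 → 0.0000 [wait]  node(8,6) S=108.3844 payoff=0.0000 vs cont=0.0000 → 0.0000 [wait]  node(8,7) S=123.8170 payoff=0.0000 vs cont=0.0000 → 0.0000 [wait]  node(8,8) S=141.4470 payoff=0.0000 vs cont=0.0000 → 0.0000 [wait]  ⇒ S*(8)=72.6986
t_7: node(7,0) S=52.1185 payoff=34.9415 vs cont=34.4053 → 34.9415 [stop]  node(7,1) S=59.5396 payoff=27.5204 vs cont=26.9843 → 27.5204 [stop]  node(7,2) S=68.0173 payoff=19.0427 vs cont=18.5066 → 19.0427 [stop]  node(7,3) S=77.7021 payoff=9.3579 vs cont=9.0125 → 9.3579 [stop]  node(7,4) S=88.7659 payoff=0.0000 vs cont=2.0428 → 2.0428 [wait]  node(7,5) S=101.4051 payoff=0.0000 vs cont=0.0000 → 0.0000 [wait]  node(7,6) S=115.8440 payoff=0.0000 vs cont=0.0000 → 0.0000 [wait]  node(7,7) S=132.3387 payoff=0.0000 vs cont=0.0000 → 0.0000 [wait]  ⇒ S*(7)=77.7021
t_6: node(6,0) S=55.7056 payoff=31.3544 vs cont=30.8183 → 31.3544 [stop]  node(6,1) S=63.6374 payoff=23.4226 vs cont=22.8865 → 23.4226 [stop]  node(6,2) S=72.6986 payoff=14.3614 vs cont=13.8253 → 14.3614 [stop]  node(6,3) S=83.0500 payoff=4.0100 vs cont=5.4480 → 5.4480 [wait]  node(6,4) S=94.8753 payoff=0.0000 vs cont=0.9545 → 0.9545 [wait]  node(6,5) S=108.3844 payoff=0.0000 vs cont=0.0000 → 0.0000 [wait]  node(6,6) S=123.8170 payoff=0.0000 vs cont=0.0000 → 0.0000 [wait]  ⇒ S*(6)=72.6986
t_5: node(5,0) S=59.5396 payoff=27.5204 vs cont=26.9843 → 27.5204 [stop]  node(5,1) S=68.0173 payoff=19.0427 vs cont=18.5066 → 19.0427 [stop]  node(5,2) S=77.7021 payoff=9.3579 vs cont=9.5791 → 9.5791 [wait]  node(5,3) S=88.7659 payoff=0.0000 vs cont=3.0481 → 3.0481 [wait]  node(5,4) S=101.4051 payoff=0.0000 vs cont=0.4460 → 0.4460 [wait]  node(5,5) S=115.8440 payoff=0.0000 vs cont=0.0000 → 0.0000 [wait]  ⇒ S*(5)=68.0173
t_4: node(4,0) S=63.6374 payoff=23.4226 vs cont=22.8865 → 23.4226 [stop]  node(4,1) S=72.6986 payoff=14.3614 vs cont=13.9417 → 14.3614 [stop]  node(4,2) S=83.0500 payoff=4.0100 vs cont=6.0808 → 6.0808 [wait]  node(4,3) S=94.8753 payoff=0.0000 vs cont=1.6590 → 1.6590 [wait]  node(4,4) S=108.3844 payoff=0.0000 vs cont=0.2084 → 0.2084 [wait]  ⇒ S*(4)=72.6986
t_3: node(3,0) S=68.0173 payoff=19.0427 vs cont=18.5066 → 19.0427 [stop]  node(3,1) S=77.7021 payoff=9.3579 vs cont=9.9123 → 9.9123 [wait]  node(3,2) S=88.7659 payoff=0.0000 vs cont=3.7148 → 3.7148 [wait]  node(3,3) S=101.4051 payoff=0.0000 vs cont=0.8849 → 0.8849 [wait]  ⇒ S*(3)=68.0173
t_2: node(2,0) S=72.6986 payoff=14.3614 vs cont=14.1172 → 14.3614 [stop]  node(2,1) S=83.0500 payoff=4.0100 vs cont=6.5875 → 6.5875 [wait]  node(2,2) S=94.8753 payoff=0.0000 vs cont=2.2016 → 2.2016 [wait]  ⇒ S*(2)=72.6986
t_1: node(1,0) S=77.7021 payoff=9.3579 vs cont=10.1791 → 10.1791 [wait]  node(1,1) S=88.7659 payoff=0.0000 vs cont=4.2373 → 4.2373 [wait]  ⇒ S*(1)=-
t_0: node(0,0) S=83.0500 payoff=4.0100 vs cont=6.9874 → 6.9874 [wait]  ⇒ S*(0)=-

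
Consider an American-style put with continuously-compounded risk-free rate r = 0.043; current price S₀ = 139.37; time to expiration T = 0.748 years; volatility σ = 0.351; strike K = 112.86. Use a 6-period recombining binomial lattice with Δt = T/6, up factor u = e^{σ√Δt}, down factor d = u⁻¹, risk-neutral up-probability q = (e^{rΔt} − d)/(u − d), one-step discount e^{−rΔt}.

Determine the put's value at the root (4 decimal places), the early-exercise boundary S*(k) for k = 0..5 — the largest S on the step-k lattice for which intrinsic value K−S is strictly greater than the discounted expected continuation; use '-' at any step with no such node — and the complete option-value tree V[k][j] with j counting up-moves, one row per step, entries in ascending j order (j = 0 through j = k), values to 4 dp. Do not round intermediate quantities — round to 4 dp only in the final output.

params: Δt=0.12467 u=1.13194 d=0.88344 q=0.49069 e^(-rΔt)=0.99465
t_6 payoffs: 46.6029 27.9658 4.0864 0.0000 0.0000 0.0000 0.0000
t_5: node(5,0) S=74.9989 payoff=37.8611 vs cont=37.2577 → 37.8611 [stop]  node(5,1) S=96.0950 payoff=16.7650 vs cont=16.1616 → 16.7650 [stop]  node(5,2) S=123.1251 payoff=0.0000 vs cont=2.0701 → 2.0701 [wait]  node(5,3) S=157.7583 payoff=0.0000 vs cont=0.0000 → 0.0000 [wait]  node(5,4) S=202.1333 payoff=0.0000 vs cont=0.0000 → 0.0000 [wait]  node(5,5) S=258.9903 payoff=0.0000 vs cont=0.0000 → 0.0000 [wait]  ⇒ S*(5)=96.0950
t_4: node(4,0) S=84.8942 payoff=27.9658 vs cont=27.3624 → 27.9658 [stop]  node(4,1) S=108.7736 payoff=4.0864 vs cont=9.5033 → 9.5033 [wait]  node(4,2) S=139.3700 payoff=0.0000 vs cont=1.0487 → 1.0487 [wait]  node(4,3) S=178.5727 payoff=0.0000 vs cont=0.0000 → 0.0000 [wait]  node(4,4) S=228.8024 payoff=0.0000 vs cont=0.0000 → 0.0000 [wait]  ⇒ S*(4)=84.8942
t_3: node(3,0) S=96.0950 payoff=16.7650 vs cont=18.8054 → 18.8054 [wait]  node(3,1) S=123.1251 payoff=0.0000 vs cont=5.3261 → 5.3261 [wait]  node(3,2) S=157.7583 payoff=0.0000 vs cont=0.5313 → 0.5313 [wait]  node(3,3) S=202.1333 payoff=0.0000 vs cont=0.0000 → 0.0000 [wait]  ⇒ S*(3)=-
t_2: node(2,0) S=108.7736 payoff=4.0864 vs cont=12.1261 → 12.1261 [wait]  node(2,1) S=139.3700 payoff=0.0000 vs cont=2.9575 → 2.9575 [wait]  node(2,2) S=178.5727 payoff=0.0000 vs cont=0.2691 → 0.2691 [wait]  ⇒ S*(2)=-
t_1: node(1,0) S=123.1251 payoff=0.0000 vs cont=7.5864 → 7.5864 [wait]  node(1,1) S=157.7583 payoff=0.0000 vs cont=1.6296 → 1.6296 [wait]  ⇒ S*(1)=-
t_0: node(0,0) S=139.3700 payoff=0.0000 vs cont=4.6385 → 4.6385 [wait]  ⇒ S*(0)=-

price = 4.6385
boundary = - - - - 84.8942 96.0950
tree:
4.6385
7.5864 1.6296
12.1261 2.9575 0.2691
18.8054 5.3261 0.5313 0.0000
27.9658 9.5033 1.0487 0.0000 0.0000
37.8611 16.7650 2.0701 0.0000 0.0000 0.0000
46.6029 27.9658 4.0864 0.0000 0.0000 0.0000 0.0000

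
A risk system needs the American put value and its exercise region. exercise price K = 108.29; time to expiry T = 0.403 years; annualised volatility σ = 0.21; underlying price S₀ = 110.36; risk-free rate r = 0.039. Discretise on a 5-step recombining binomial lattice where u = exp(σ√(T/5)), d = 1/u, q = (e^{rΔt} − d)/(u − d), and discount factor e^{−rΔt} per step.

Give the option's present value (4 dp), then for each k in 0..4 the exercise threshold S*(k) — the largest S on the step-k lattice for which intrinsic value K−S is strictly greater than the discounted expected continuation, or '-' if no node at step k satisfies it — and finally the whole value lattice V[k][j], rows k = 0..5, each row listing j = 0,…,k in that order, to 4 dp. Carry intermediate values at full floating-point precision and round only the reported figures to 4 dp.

Δt=0.08060, u=1.06143, d=0.94212, q=0.51149, disc=e^(-rΔt)=0.99686
k=5 terminal: V=max(K-S,0) → 26.3775 16.0042 4.3173 0.0000 0.0000 0.0000
k=4: j=0 S=86.9446 intr=21.3454 cont=21.0056 V=21.3454[EX]; j=1 S=97.9551 intr=10.3349 cont=9.9950 V=10.3349[EX]; j=2 S=110.3600 intr=0.0000 cont=2.1024 V=2.1024[hold]; j=3 S=124.3358 intr=0.0000 cont=0.0000 V=0.0000[hold]; j=4 S=140.0816 intr=0.0000 cont=0.0000 V=0.0000[hold]  S*(4)=97.9551
k=3: j=0 S=92.2858 intr=16.0042 cont=15.6644 V=16.0042[EX]; j=1 S=103.9727 intr=4.3173 cont=6.1049 V=6.1049[hold]; j=2 S=117.1397 intr=0.0000 cont=1.0238 V=1.0238[hold]; j=3 S=131.9741 intr=0.0000 cont=0.0000 V=0.0000[hold]  S*(3)=92.2858
k=2: j=0 S=97.9551 intr=10.3349 cont=10.9065 V=10.9065[hold]; j=1 S=110.3600 intr=0.0000 cont=3.4950 V=3.4950[hold]; j=2 S=124.3358 intr=0.0000 cont=0.4986 V=0.4986[hold]  S*(2)=-
k=1: j=0 S=103.9727 intr=4.3173 cont=7.0933 V=7.0933[hold]; j=1 S=117.1397 intr=0.0000 cont=1.9562 V=1.9562[hold]  S*(1)=-
k=0: j=0 S=110.3600 intr=0.0000 cont=4.4517 V=4.4517[hold]  S*(0)=-

price = 4.4517
boundary = - - - 92.2858 97.9551
tree:
4.4517
7.0933 1.9562
10.9065 3.4950 0.4986
16.0042 6.1049 1.0238 0.0000
21.3454 10.3349 2.1024 0.0000 0.0000
26.3775 16.0042 4.3173 0.0000 0.0000 0.0000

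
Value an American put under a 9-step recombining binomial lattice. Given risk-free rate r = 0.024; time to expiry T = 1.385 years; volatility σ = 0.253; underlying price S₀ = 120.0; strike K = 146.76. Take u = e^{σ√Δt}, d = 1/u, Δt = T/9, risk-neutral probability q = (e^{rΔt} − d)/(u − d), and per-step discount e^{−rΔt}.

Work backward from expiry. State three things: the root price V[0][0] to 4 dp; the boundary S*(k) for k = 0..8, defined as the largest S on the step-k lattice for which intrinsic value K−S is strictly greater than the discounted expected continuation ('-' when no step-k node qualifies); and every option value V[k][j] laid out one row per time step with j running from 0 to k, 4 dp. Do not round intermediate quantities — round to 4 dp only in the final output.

params: Δt=0.15389 u=1.10434 d=0.90552 q=0.49382 e^(-rΔt)=0.99631
t_9 payoffs: 97.6406 86.8555 73.7023 57.6612 38.0979 14.2391 0.0000 0.0000 0.0000 0.0000
t_8: node(8,0) S=54.2446 payoff=92.5154 vs cont=91.9744 → 92.5154 [stop]  node(8,1) S=66.1550 payoff=80.6050 vs cont=80.0640 → 80.6050 [stop]  node(8,2) S=80.6806 payoff=66.0794 vs cont=65.5384 → 66.0794 [stop]  node(8,3) S=98.3955 payoff=48.3645 vs cont=47.8235 → 48.3645 [stop]  node(8,4) S=120.0000 payoff=26.7600 vs cont=26.2190 → 26.7600 [stop]  node(8,5) S=146.3482 payoff=0.4118 vs cont=7.1810 → 7.1810 [wait]  node(8,6) S=178.4817 payoff=0.0000 vs cont=0.0000 → 0.0000 [wait]  node(8,7) S=217.6706 payoff=0.0000 vs cont=0.0000 → 0.0000 [wait]  node(8,8) S=265.4642 payoff=0.0000 vs cont=0.0000 → 0.0000 [wait]  ⇒ S*(8)=120.0000
t_7: node(7,0) S=59.9045 payoff=86.8555 vs cont=86.3144 → 86.8555 [stop]  node(7,1) S=73.0577 payoff=73.7023 vs cont=73.1613 → 73.7023 [stop]  node(7,2) S=89.0988 payoff=57.6612 vs cont=57.1201 → 57.6612 [stop]  node(7,3) S=108.6621 payoff=38.0979 vs cont=37.5569 → 38.0979 [stop]  node(7,4) S=132.5209 payoff=14.2391 vs cont=17.0285 → 17.0285 [wait]  node(7,5) S=161.6183 payoff=0.0000 vs cont=3.6215 → 3.6215 [wait]  node(7,6) S=197.1046 payoff=0.0000 vs cont=0.0000 → 0.0000 [wait]  node(7,7) S=240.3825 payoff=0.0000 vs cont=0.0000 → 0.0000 [wait]  ⇒ S*(7)=108.6621
t_6: node(6,0) S=66.1550 payoff=80.6050 vs cont=80.0640 → 80.6050 [stop]  node(6,1) S=80.6806 payoff=66.0794 vs cont=65.5384 → 66.0794 [stop]  node(6,2) S=98.3955 payoff=48.3645 vs cont=47.8235 → 48.3645 [stop]  node(6,3) S=120.0000 payoff=26.7600 vs cont=27.5914 → 27.5914 [wait]  node(6,4) S=146.3482 payoff=0.4118 vs cont=10.3695 → 10.3695 [wait]  node(6,5) S=178.4817 payoff=0.0000 vs cont=1.8264 → 1.8264 [wait]  node(6,6) S=217.6706 payoff=0.0000 vs cont=0.0000 → 0.0000 [wait]  ⇒ S*(6)=98.3955
t_5: node(5,0) S=73.0577 payoff=73.7023 vs cont=73.1613 → 73.7023 [stop]  node(5,1) S=89.0988 payoff=57.6612 vs cont=57.1201 → 57.6612 [stop]  node(5,2) S=108.6621 payoff=38.0979 vs cont=37.9659 → 38.0979 [stop]  node(5,3) S=132.5209 payoff=14.2391 vs cont=19.0165 → 19.0165 [wait]  node(5,4) S=161.6183 payoff=0.0000 vs cont=6.1281 → 6.1281 [wait]  node(5,5) S=197.1046 payoff=0.0000 vs cont=0.9211 → 0.9211 [wait]  ⇒ S*(5)=108.6621
t_4: node(4,0) S=80.6806 payoff=66.0794 vs cont=65.5384 → 66.0794 [stop]  node(4,1) S=98.3955 payoff=48.3645 vs cont=47.8235 → 48.3645 [stop]  node(4,2) S=120.0000 payoff=26.7600 vs cont=28.5694 → 28.5694 [wait]  node(4,3) S=146.3482 payoff=0.4118 vs cont=12.6053 → 12.6053 [wait]  node(4,4) S=178.4817 payoff=0.0000 vs cont=3.5436 → 3.5436 [wait]  ⇒ S*(4)=98.3955
t_3: node(3,0) S=89.0988 payoff=57.6612 vs cont=57.1201 → 57.6612 [stop]  node(3,1) S=108.6621 payoff=38.0979 vs cont=38.4471 → 38.4471 [wait]  node(3,2) S=132.5209 payoff=14.2391 vs cont=20.6098 → 20.6098 [wait]  node(3,3) S=161.6183 payoff=0.0000 vs cont=8.1005 → 8.1005 [wait]  ⇒ S*(3)=89.0988
t_2: node(2,0) S=98.3955 payoff=48.3645 vs cont=47.9953 → 48.3645 [stop]  node(2,1) S=120.0000 payoff=26.7600 vs cont=29.5294 → 29.5294 [wait]  node(2,2) S=146.3482 payoff=0.4118 vs cont=14.3793 → 14.3793 [wait]  ⇒ S*(2)=98.3955
t_1: node(1,0) S=108.6621 payoff=38.0979 vs cont=38.9194 → 38.9194 [wait]  node(1,1) S=132.5209 payoff=14.2391 vs cont=21.9667 → 21.9667 [wait]  ⇒ S*(1)=-
t_0: node(0,0) S=120.0000 payoff=26.7600 vs cont=30.4353 → 30.4353 [wait]  ⇒ S*(0)=-

price = 30.4353
boundary = - - 98.3955 89.0988 98.3955 108.6621 98.3955 108.6621 120.0000
tree:
30.4353
38.9194 21.9667
48.3645 29.5294 14.3793
57.6612 38.4471 20.6098 8.1005
66.0794 48.3645 28.5694 12.6053 3.5436
73.7023 57.6612 38.0979 19.0165 6.1281 0.9211
80.6050 66.0794 48.3645 27.5914 10.3695 1.8264 0.0000
86.8555 73.7023 57.6612 38.0979 17.0285 3.6215 0.0000 0.0000
92.5154 80.6050 66.0794 48.3645 26.7600 7.1810 0.0000 0.0000 0.0000
97.6406 86.8555 73.7023 57.6612 38.0979 14.2391 0.0000 0.0000 0.0000 0.0000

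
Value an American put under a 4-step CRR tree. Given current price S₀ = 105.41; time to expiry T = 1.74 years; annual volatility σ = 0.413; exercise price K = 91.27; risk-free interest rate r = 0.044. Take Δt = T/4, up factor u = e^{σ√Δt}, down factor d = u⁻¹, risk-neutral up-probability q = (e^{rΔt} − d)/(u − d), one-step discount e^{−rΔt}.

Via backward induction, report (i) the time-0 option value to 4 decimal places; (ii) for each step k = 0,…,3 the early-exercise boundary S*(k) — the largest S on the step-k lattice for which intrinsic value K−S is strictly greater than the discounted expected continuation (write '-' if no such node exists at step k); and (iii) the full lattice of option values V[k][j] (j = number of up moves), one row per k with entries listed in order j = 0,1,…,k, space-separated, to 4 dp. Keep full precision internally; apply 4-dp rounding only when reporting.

Δt=0.43500, u=1.31310, d=0.76156, q=0.46736, disc=e^(-rΔt)=0.98104
k=4 terminal: V=max(K-S,0) → 55.8141 30.1357 0.0000 0.0000 0.0000
k=3: j=0 S=46.5572 intr=44.7128 cont=42.9825 V=44.7128[EX]; j=1 S=80.2756 intr=10.9944 cont=15.7473 V=15.7473[hold]; j=2 S=138.4141 intr=0.0000 cont=0.0000 V=0.0000[hold]; j=3 S=238.6586 intr=0.0000 cont=0.0000 V=0.0000[hold]  S*(3)=46.5572
k=2: j=0 S=61.1343 intr=30.1357 cont=30.5846 V=30.5846[hold]; j=1 S=105.4100 intr=0.0000 cont=8.2287 V=8.2287[hold]; j=2 S=181.7518 intr=0.0000 cont=0.0000 V=0.0000[hold]  S*(2)=-
k=1: j=0 S=80.2756 intr=10.9944 cont=19.7546 V=19.7546[hold]; j=1 S=138.4141 intr=0.0000 cont=4.2999 V=4.2999[hold]  S*(1)=-
k=0: j=0 S=105.4100 intr=0.0000 cont=12.2942 V=12.2942[hold]  S*(0)=-

price = 12.2942
boundary = - - - 46.5572
tree:
12.2942
19.7546 4.2999
30.5846 8.2287 0.0000
44.7128 15.7473 0.0000 0.0000
55.8141 30.1357 0.0000 0.0000 0.0000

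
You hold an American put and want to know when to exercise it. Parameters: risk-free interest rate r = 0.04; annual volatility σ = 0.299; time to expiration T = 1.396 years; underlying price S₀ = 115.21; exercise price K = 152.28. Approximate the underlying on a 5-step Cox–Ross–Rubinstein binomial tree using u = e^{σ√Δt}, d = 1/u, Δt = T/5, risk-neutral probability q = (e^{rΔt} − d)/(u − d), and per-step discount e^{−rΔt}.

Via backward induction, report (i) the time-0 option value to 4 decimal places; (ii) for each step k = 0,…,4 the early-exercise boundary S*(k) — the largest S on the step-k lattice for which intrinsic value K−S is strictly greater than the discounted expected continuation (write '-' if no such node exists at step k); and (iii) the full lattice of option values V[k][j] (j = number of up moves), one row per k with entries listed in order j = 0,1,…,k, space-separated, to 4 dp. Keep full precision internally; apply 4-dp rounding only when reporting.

Δt=0.27920, u=1.17115, d=0.85386, q=0.49598, disc=e^(-rΔt)=0.98889
k=5 terminal: V=max(K-S,0) → 99.9899 80.5587 53.9070 17.3513 0.0000 0.0000
k=4: j=0 S=61.2398 intr=91.0402 cont=89.3490 V=91.0402[EX]; j=1 S=83.9967 intr=68.2833 cont=66.5921 V=68.2833[EX]; j=2 S=115.2100 intr=37.0700 cont=35.3788 V=37.0700[EX]; j=3 S=158.0223 intr=0.0000 cont=8.6483 V=8.6483[hold]; j=4 S=216.7437 intr=0.0000 cont=0.0000 V=0.0000[hold]  S*(4)=115.2100
k=3: j=0 S=71.7213 intr=80.5587 cont=78.8675 V=80.5587[EX]; j=1 S=98.3730 intr=53.9070 cont=52.2158 V=53.9070[EX]; j=2 S=134.9287 intr=17.3513 cont=22.7183 V=22.7183[hold]; j=3 S=185.0685 intr=0.0000 cont=4.3105 V=4.3105[hold]  S*(3)=98.3730
k=2: j=0 S=83.9967 intr=68.2833 cont=66.5921 V=68.2833[EX]; j=1 S=115.2100 intr=37.0700 cont=38.0111 V=38.0111[hold]; j=2 S=158.0223 intr=0.0000 cont=13.4375 V=13.4375[hold]  S*(2)=83.9967
k=1: j=0 S=98.3730 intr=53.9070 cont=52.6774 V=53.9070[EX]; j=1 S=134.9287 intr=17.3513 cont=25.5363 V=25.5363[hold]  S*(1)=98.3730
k=0: j=0 S=115.2100 intr=37.0700 cont=39.3933 V=39.3933[hold]  S*(0)=-

price = 39.3933
boundary = - 98.3730 83.9967 98.3730 115.2100
tree:
39.3933
53.9070 25.5363
68.2833 38.0111 13.4375
80.5587 53.9070 22.7183 4.3105
91.0402 68.2833 37.0700 8.6483 0.0000
99.9899 80.5587 53.9070 17.3513 0.0000 0.0000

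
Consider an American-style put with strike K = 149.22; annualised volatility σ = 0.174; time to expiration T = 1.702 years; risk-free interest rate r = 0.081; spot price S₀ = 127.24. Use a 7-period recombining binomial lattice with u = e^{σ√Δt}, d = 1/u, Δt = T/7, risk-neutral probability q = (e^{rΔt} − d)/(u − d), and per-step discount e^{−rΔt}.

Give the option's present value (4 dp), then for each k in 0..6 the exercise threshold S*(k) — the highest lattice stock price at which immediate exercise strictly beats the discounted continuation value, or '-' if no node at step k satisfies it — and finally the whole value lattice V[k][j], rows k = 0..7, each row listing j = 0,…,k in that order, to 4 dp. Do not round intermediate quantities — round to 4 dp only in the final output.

price = 21.9800
boundary = 127.2400 116.7782 127.2400 116.7782 127.2400 116.7782 127.2400
tree:
21.9800
32.4418 12.3674
42.0434 21.9800 6.2201
50.8556 32.4418 11.9061 2.5473
58.9432 42.0434 21.9800 5.4285 0.6659
66.3658 50.8556 32.4418 11.1953 1.6740 0.0000
73.1782 58.9432 42.0434 21.9800 4.2087 0.0000 0.0000
79.4304 66.3658 50.8556 32.4418 10.5810 0.0000 0.0000 0.0000

params: Δt=0.24314 u=1.08959 d=0.91778 q=0.59433 e^(-rΔt)=0.98050
t_7 payoffs: 79.4304 66.3658 50.8556 32.4418 10.5810 0.0000 0.0000 0.0000
t_6: node(6,0) S=76.0418 payoff=73.1782 vs cont=70.2681 → 73.1782 [stop]  node(6,1) S=90.2768 payoff=58.9432 vs cont=56.0331 → 58.9432 [stop]  node(6,2) S=107.1766 payoff=42.0434 vs cont=39.1333 → 42.0434 [stop]  node(6,3) S=127.2400 payoff=21.9800 vs cont=19.0699 → 21.9800 [stop]  node(6,4) S=151.0593 payoff=0.0000 vs cont=4.2087 → 4.2087 [wait]  node(6,5) S=179.3375 payoff=0.0000 vs cont=0.0000 → 0.0000 [wait]  node(6,6) S=212.9093 payoff=0.0000 vs cont=0.0000 → 0.0000 [wait]  ⇒ S*(6)=127.2400
t_5: node(5,0) S=82.8542 payoff=66.3658 vs cont=63.4557 → 66.3658 [stop]  node(5,1) S=98.3644 payoff=50.8556 vs cont=47.9455 → 50.8556 [stop]  node(5,2) S=116.7782 payoff=32.4418 vs cont=29.5317 → 32.4418 [stop]  node(5,3) S=138.6390 payoff=10.5810 vs cont=11.1953 → 11.1953 [wait]  node(5,4) S=164.5922 payoff=0.0000 vs cont=1.6740 → 1.6740 [wait]  node(5,5) S=195.4037 payoff=0.0000 vs cont=0.0000 → 0.0000 [wait]  ⇒ S*(5)=116.7782
t_4: node(4,0) S=90.2768 payoff=58.9432 vs cont=56.0331 → 58.9432 [stop]  node(4,1) S=107.1766 payoff=42.0434 vs cont=39.1333 → 42.0434 [stop]  node(4,2) S=127.2400 payoff=21.9800 vs cont=19.4279 → 21.9800 [stop]  node(4,3) S=151.0593 payoff=0.0000 vs cont=5.4285 → 5.4285 [wait]  node(4,4) S=179.3375 payoff=0.0000 vs cont=0.6659 → 0.6659 [wait]  ⇒ S*(4)=127.2400
t_3: node(3,0) S=98.3644 payoff=50.8556 vs cont=47.9455 → 50.8556 [stop]  node(3,1) S=116.7782 payoff=32.4418 vs cont=29.5317 → 32.4418 [stop]  node(3,2) S=138.6390 payoff=10.5810 vs cont=11.9061 → 11.9061 [wait]  node(3,3) S=164.5922 payoff=0.0000 vs cont=2.5473 → 2.5473 [wait]  ⇒ S*(3)=116.7782
t_2: node(2,0) S=107.1766 payoff=42.0434 vs cont=39.1333 → 42.0434 [stop]  node(2,1) S=127.2400 payoff=21.9800 vs cont=19.8421 → 21.9800 [stop]  node(2,2) S=151.0593 payoff=0.0000 vs cont=6.2201 → 6.2201 [wait]  ⇒ S*(2)=127.2400
t_1: node(1,0) S=116.7782 payoff=32.4418 vs cont=29.5317 → 32.4418 [stop]  node(1,1) S=138.6390 payoff=10.5810 vs cont=12.3674 → 12.3674 [wait]  ⇒ S*(1)=116.7782
t_0: node(0,0) S=127.2400 payoff=21.9800 vs cont=20.1110 → 21.9800 [stop]  ⇒ S*(0)=127.2400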